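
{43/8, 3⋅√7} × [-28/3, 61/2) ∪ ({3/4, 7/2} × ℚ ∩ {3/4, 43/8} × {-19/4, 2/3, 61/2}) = ({3/4} × {-19/4, 2/3, 61/2}) ∪ ({43/8, 3⋅√7} × [-28/3, 61/2))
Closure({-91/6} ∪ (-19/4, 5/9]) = {-91/6} ∪ [-19/4, 5/9]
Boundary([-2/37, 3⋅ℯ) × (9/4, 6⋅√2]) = ({-2/37, 3⋅ℯ} × [9/4, 6⋅√2]) ∪ ([-2/37, 3⋅ℯ] × {9/4, 6⋅√2})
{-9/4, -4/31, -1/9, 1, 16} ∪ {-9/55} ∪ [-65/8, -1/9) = [-65/8, -1/9] ∪ {1, 16}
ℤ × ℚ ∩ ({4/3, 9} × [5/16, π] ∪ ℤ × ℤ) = (ℤ × ℤ) ∪ ({9} × (ℚ ∩ [5/16, π]))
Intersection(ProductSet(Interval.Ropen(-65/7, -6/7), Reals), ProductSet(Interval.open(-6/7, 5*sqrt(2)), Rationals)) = EmptySet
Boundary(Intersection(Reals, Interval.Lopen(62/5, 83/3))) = {62/5, 83/3}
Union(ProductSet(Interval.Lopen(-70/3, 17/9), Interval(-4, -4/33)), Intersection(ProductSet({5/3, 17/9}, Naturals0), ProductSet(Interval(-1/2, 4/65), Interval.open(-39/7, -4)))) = ProductSet(Interval.Lopen(-70/3, 17/9), Interval(-4, -4/33))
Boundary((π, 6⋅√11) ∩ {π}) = ∅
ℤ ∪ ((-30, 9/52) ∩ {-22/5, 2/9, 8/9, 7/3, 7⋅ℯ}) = ℤ ∪ {-22/5}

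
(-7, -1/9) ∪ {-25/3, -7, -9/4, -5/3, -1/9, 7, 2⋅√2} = {-25/3, 7, 2⋅√2} ∪ [-7, -1/9]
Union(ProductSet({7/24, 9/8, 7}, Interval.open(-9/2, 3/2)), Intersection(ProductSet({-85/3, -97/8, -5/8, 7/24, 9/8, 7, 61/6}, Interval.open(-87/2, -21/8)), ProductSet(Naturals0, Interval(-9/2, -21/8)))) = Union(ProductSet({7}, Interval.Ropen(-9/2, -21/8)), ProductSet({7/24, 9/8, 7}, Interval.open(-9/2, 3/2)))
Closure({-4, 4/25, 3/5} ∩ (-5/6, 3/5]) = {4/25, 3/5}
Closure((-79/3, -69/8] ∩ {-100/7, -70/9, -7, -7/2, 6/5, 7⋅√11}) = {-100/7}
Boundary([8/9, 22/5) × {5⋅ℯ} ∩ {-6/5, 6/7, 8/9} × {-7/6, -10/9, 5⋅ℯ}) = {8/9} × {5⋅ℯ}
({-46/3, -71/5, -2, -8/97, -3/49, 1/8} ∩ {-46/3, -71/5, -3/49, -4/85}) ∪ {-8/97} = {-46/3, -71/5, -8/97, -3/49}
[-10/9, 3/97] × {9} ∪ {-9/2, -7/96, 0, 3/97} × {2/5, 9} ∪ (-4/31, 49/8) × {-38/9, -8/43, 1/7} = ([-10/9, 3/97] × {9}) ∪ ({-9/2, -7/96, 0, 3/97} × {2/5, 9}) ∪ ((-4/31, 49/8) × {-38/9, -8/43, 1/7})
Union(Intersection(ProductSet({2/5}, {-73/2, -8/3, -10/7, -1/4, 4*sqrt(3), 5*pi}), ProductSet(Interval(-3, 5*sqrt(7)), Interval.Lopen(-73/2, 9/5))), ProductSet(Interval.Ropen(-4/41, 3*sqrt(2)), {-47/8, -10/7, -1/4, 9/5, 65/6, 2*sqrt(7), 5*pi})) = Union(ProductSet({2/5}, {-8/3, -10/7, -1/4}), ProductSet(Interval.Ropen(-4/41, 3*sqrt(2)), {-47/8, -10/7, -1/4, 9/5, 65/6, 2*sqrt(7), 5*pi}))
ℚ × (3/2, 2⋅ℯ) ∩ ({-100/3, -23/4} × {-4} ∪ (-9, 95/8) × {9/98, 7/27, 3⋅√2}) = (ℚ ∩ (-9, 95/8)) × {3⋅√2}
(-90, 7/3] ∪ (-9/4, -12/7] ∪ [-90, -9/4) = [-90, 7/3]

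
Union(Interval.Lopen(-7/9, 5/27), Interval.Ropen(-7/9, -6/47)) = Interval(-7/9, 5/27)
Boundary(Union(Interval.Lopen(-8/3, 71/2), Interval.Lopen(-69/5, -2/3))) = {-69/5, 71/2}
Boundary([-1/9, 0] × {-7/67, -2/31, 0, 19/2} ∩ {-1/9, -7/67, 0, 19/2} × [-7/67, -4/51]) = {-1/9, -7/67, 0} × {-7/67}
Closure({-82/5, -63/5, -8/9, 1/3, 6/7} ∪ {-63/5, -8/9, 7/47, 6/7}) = {-82/5, -63/5, -8/9, 7/47, 1/3, 6/7}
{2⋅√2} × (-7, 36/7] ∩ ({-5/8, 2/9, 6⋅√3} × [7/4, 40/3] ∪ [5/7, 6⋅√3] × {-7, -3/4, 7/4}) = {2⋅√2} × {-3/4, 7/4}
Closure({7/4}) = {7/4}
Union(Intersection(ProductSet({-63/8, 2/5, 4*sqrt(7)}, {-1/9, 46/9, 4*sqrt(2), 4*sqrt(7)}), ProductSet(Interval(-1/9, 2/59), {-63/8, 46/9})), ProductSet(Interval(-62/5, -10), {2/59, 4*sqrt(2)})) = ProductSet(Interval(-62/5, -10), {2/59, 4*sqrt(2)})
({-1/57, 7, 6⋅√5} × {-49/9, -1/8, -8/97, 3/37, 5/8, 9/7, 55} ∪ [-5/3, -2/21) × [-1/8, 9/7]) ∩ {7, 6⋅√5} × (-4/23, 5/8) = {7, 6⋅√5} × {-1/8, -8/97, 3/37}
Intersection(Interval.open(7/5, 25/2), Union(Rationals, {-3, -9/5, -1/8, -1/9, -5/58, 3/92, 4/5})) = Intersection(Interval.open(7/5, 25/2), Rationals)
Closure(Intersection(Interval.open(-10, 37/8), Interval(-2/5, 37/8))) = Interval(-2/5, 37/8)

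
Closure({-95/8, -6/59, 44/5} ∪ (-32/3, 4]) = {-95/8, 44/5} ∪ [-32/3, 4]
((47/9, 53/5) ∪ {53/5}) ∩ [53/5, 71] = {53/5}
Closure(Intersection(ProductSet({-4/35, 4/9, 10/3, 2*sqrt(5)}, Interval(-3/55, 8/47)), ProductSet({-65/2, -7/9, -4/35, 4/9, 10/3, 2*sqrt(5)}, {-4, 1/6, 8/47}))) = ProductSet({-4/35, 4/9, 10/3, 2*sqrt(5)}, {1/6, 8/47})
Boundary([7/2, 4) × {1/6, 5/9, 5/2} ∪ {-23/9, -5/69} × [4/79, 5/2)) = ({-23/9, -5/69} × [4/79, 5/2]) ∪ ([7/2, 4] × {1/6, 5/9, 5/2})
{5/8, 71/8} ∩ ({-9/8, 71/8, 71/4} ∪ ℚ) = {5/8, 71/8}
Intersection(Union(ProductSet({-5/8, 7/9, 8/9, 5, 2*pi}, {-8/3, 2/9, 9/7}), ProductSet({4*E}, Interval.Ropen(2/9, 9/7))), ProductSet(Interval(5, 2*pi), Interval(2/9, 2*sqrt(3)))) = ProductSet({5, 2*pi}, {2/9, 9/7})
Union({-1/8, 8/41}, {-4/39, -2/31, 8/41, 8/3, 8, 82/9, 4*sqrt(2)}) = {-1/8, -4/39, -2/31, 8/41, 8/3, 8, 82/9, 4*sqrt(2)}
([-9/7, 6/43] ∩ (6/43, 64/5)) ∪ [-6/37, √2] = [-6/37, √2]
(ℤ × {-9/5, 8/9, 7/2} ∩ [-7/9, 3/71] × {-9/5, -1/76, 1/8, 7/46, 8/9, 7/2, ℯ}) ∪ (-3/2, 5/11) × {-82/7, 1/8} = ((-3/2, 5/11) × {-82/7, 1/8}) ∪ ({0} × {-9/5, 8/9, 7/2})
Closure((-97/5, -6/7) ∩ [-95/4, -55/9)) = [-97/5, -55/9]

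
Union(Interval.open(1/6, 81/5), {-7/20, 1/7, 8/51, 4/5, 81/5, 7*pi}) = Union({-7/20, 1/7, 8/51, 7*pi}, Interval.Lopen(1/6, 81/5))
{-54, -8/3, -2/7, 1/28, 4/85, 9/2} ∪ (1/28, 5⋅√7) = {-54, -8/3, -2/7} ∪ [1/28, 5⋅√7)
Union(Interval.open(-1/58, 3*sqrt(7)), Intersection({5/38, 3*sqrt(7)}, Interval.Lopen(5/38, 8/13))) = Interval.open(-1/58, 3*sqrt(7))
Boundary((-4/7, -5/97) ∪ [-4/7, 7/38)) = {-4/7, 7/38}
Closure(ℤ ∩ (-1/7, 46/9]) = {0, 1, …, 5}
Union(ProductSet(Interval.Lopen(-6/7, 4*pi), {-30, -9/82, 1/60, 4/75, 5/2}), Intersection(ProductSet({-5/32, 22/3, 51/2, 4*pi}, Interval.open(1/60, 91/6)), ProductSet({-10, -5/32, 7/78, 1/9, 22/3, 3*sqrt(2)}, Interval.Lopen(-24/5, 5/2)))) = Union(ProductSet({-5/32, 22/3}, Interval.Lopen(1/60, 5/2)), ProductSet(Interval.Lopen(-6/7, 4*pi), {-30, -9/82, 1/60, 4/75, 5/2}))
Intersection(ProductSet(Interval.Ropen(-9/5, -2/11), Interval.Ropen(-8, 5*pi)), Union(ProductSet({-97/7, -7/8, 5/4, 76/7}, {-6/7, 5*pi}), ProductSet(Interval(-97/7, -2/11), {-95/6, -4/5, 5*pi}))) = Union(ProductSet({-7/8}, {-6/7}), ProductSet(Interval.Ropen(-9/5, -2/11), {-4/5}))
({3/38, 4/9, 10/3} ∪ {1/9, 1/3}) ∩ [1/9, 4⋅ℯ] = {1/9, 1/3, 4/9, 10/3}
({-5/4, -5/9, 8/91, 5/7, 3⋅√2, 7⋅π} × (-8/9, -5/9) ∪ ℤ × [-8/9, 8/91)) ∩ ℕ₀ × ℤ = ℕ₀ × {0}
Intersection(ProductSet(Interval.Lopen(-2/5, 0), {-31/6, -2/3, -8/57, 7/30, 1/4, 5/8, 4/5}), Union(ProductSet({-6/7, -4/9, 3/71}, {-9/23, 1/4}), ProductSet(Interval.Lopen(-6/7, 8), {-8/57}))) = ProductSet(Interval.Lopen(-2/5, 0), {-8/57})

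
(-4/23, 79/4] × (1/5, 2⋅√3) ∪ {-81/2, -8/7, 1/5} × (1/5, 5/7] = ({-81/2, -8/7, 1/5} × (1/5, 5/7]) ∪ ((-4/23, 79/4] × (1/5, 2⋅√3))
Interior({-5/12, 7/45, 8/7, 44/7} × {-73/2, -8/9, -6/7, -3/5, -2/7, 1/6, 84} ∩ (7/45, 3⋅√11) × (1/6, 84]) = ∅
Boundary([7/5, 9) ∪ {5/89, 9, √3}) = {5/89, 7/5, 9}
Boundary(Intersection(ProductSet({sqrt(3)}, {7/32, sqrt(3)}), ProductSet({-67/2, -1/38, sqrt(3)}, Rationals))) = ProductSet({sqrt(3)}, {7/32})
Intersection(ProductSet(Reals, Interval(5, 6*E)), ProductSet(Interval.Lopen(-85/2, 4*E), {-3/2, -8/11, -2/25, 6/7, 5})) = ProductSet(Interval.Lopen(-85/2, 4*E), {5})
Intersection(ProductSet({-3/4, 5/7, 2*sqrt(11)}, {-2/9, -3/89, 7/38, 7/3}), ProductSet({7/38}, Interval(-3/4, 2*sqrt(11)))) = EmptySet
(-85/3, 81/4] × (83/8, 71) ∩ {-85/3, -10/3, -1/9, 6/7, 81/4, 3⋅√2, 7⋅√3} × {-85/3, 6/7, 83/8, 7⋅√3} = {-10/3, -1/9, 6/7, 81/4, 3⋅√2, 7⋅√3} × {7⋅√3}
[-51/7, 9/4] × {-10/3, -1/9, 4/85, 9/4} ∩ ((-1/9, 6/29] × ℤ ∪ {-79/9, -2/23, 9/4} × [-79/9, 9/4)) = {-2/23, 9/4} × {-10/3, -1/9, 4/85}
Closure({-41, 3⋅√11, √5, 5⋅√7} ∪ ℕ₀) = {-41, 3⋅√11, √5, 5⋅√7} ∪ ℕ₀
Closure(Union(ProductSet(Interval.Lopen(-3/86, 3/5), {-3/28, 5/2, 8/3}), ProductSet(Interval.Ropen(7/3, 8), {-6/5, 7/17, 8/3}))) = Union(ProductSet(Interval(-3/86, 3/5), {-3/28, 5/2, 8/3}), ProductSet(Interval(7/3, 8), {-6/5, 7/17, 8/3}))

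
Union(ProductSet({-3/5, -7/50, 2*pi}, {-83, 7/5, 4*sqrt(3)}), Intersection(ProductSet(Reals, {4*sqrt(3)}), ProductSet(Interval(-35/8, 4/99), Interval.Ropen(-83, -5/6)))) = ProductSet({-3/5, -7/50, 2*pi}, {-83, 7/5, 4*sqrt(3)})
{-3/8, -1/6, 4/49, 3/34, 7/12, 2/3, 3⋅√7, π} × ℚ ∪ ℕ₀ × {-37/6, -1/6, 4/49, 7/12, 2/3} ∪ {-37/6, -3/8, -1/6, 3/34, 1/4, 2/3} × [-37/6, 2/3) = (ℕ₀ × {-37/6, -1/6, 4/49, 7/12, 2/3}) ∪ ({-37/6, -3/8, -1/6, 3/34, 1/4, 2/3} × [-37/6, 2/3)) ∪ ({-3/8, -1/6, 4/49, 3/34, 7/12, 2/3, 3⋅√7, π} × ℚ)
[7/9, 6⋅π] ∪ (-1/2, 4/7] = (-1/2, 4/7] ∪ [7/9, 6⋅π]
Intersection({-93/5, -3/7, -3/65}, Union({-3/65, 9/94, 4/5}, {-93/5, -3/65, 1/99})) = {-93/5, -3/65}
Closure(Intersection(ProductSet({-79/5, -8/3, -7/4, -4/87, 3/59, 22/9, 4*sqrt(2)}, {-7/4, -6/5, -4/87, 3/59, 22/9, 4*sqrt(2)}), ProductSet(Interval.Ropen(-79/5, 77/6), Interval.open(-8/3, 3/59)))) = ProductSet({-79/5, -8/3, -7/4, -4/87, 3/59, 22/9, 4*sqrt(2)}, {-7/4, -6/5, -4/87})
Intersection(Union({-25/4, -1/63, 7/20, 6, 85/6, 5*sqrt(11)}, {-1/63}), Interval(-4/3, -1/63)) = {-1/63}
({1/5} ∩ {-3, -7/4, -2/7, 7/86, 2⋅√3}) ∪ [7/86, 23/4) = [7/86, 23/4)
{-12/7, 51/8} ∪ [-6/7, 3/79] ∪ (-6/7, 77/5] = {-12/7} ∪ [-6/7, 77/5]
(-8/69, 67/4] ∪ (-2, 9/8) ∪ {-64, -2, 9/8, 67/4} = {-64} ∪ [-2, 67/4]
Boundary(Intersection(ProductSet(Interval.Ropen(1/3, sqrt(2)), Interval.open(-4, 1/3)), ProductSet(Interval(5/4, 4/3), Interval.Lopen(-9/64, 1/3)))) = Union(ProductSet({5/4, 4/3}, Interval(-9/64, 1/3)), ProductSet(Interval(5/4, 4/3), {-9/64, 1/3}))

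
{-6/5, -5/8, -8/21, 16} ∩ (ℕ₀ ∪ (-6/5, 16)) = {-5/8, -8/21, 16}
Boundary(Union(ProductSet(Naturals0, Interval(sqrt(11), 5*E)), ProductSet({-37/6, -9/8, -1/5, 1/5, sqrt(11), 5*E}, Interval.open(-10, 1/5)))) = Union(ProductSet({-37/6, -9/8, -1/5, 1/5, sqrt(11), 5*E}, Interval(-10, 1/5)), ProductSet(Naturals0, Interval(sqrt(11), 5*E)))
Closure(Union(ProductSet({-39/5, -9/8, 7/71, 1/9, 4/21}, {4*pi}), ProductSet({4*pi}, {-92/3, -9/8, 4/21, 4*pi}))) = Union(ProductSet({4*pi}, {-92/3, -9/8, 4/21, 4*pi}), ProductSet({-39/5, -9/8, 7/71, 1/9, 4/21}, {4*pi}))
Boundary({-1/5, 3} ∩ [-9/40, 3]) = {-1/5, 3}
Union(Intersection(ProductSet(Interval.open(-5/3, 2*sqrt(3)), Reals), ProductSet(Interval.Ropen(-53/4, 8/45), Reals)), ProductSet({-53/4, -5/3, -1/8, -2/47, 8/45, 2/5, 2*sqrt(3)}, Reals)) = ProductSet(Union({-53/4, 2/5, 2*sqrt(3)}, Interval(-5/3, 8/45)), Reals)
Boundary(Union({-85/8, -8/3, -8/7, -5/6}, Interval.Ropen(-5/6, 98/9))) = {-85/8, -8/3, -8/7, -5/6, 98/9}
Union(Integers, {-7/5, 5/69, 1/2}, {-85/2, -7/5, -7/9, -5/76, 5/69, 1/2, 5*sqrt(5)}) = Union({-85/2, -7/5, -7/9, -5/76, 5/69, 1/2, 5*sqrt(5)}, Integers)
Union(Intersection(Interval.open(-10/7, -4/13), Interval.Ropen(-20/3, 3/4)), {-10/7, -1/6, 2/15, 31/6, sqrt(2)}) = Union({-1/6, 2/15, 31/6, sqrt(2)}, Interval.Ropen(-10/7, -4/13))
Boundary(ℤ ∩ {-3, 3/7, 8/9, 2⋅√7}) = {-3}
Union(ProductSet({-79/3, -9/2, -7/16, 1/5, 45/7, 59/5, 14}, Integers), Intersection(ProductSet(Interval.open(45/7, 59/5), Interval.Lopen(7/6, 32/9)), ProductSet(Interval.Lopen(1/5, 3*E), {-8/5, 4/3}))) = Union(ProductSet({-79/3, -9/2, -7/16, 1/5, 45/7, 59/5, 14}, Integers), ProductSet(Interval.Lopen(45/7, 3*E), {4/3}))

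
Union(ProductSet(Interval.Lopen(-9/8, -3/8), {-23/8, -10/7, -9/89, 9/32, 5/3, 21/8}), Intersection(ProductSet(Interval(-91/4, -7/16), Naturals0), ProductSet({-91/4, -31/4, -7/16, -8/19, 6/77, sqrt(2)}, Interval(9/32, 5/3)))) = Union(ProductSet({-91/4, -31/4, -7/16}, Range(1, 2, 1)), ProductSet(Interval.Lopen(-9/8, -3/8), {-23/8, -10/7, -9/89, 9/32, 5/3, 21/8}))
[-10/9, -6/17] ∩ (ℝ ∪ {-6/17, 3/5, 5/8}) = [-10/9, -6/17]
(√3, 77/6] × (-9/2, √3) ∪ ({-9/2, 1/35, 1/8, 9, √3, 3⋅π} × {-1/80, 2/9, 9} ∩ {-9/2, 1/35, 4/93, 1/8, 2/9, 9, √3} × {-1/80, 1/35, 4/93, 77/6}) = ({-9/2, 1/35, 1/8, 9, √3} × {-1/80}) ∪ ((√3, 77/6] × (-9/2, √3))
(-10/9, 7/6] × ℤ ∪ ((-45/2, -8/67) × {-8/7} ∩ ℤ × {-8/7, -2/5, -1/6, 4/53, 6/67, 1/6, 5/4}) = ((-10/9, 7/6] × ℤ) ∪ ({-22, -21, …, -1} × {-8/7})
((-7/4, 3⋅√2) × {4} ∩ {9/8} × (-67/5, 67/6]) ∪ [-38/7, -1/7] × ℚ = ({9/8} × {4}) ∪ ([-38/7, -1/7] × ℚ)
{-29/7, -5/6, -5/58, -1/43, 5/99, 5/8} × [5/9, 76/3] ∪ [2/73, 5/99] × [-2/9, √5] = ({-29/7, -5/6, -5/58, -1/43, 5/99, 5/8} × [5/9, 76/3]) ∪ ([2/73, 5/99] × [-2/9, √5])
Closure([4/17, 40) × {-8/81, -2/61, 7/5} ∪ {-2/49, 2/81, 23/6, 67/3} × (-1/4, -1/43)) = ([4/17, 40] × {-8/81, -2/61, 7/5}) ∪ ({-2/49, 2/81, 23/6, 67/3} × [-1/4, -1/43])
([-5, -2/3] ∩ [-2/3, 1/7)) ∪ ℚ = ℚ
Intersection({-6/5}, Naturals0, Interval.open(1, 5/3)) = EmptySet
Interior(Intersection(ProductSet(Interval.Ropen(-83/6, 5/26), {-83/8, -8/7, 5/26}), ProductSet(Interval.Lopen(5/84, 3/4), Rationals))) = EmptySet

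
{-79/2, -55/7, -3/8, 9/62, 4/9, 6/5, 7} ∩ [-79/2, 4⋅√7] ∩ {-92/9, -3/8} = {-3/8}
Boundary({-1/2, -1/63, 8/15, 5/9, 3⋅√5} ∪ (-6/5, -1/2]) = {-6/5, -1/2, -1/63, 8/15, 5/9, 3⋅√5}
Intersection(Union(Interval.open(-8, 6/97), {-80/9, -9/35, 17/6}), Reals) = Union({-80/9, 17/6}, Interval.open(-8, 6/97))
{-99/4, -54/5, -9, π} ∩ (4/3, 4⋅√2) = {π}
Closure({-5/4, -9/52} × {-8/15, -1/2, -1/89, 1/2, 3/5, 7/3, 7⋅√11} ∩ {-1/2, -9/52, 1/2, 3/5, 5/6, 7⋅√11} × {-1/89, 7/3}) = {-9/52} × {-1/89, 7/3}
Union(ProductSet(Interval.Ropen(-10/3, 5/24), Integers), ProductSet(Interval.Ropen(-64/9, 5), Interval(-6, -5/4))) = Union(ProductSet(Interval.Ropen(-64/9, 5), Interval(-6, -5/4)), ProductSet(Interval.Ropen(-10/3, 5/24), Integers))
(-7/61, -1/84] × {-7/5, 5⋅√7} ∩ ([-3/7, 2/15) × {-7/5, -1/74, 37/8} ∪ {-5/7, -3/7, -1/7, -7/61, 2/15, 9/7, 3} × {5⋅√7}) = (-7/61, -1/84] × {-7/5}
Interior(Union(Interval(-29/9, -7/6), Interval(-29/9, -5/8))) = Interval.open(-29/9, -5/8)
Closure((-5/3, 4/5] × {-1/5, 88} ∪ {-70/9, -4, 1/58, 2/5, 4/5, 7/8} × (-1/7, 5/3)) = ([-5/3, 4/5] × {-1/5, 88}) ∪ ({-70/9, -4, 1/58, 2/5, 4/5, 7/8} × [-1/7, 5/3])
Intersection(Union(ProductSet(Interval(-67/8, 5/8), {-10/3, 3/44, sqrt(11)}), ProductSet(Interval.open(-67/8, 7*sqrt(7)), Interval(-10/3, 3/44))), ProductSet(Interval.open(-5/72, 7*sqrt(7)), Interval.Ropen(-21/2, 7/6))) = ProductSet(Interval.open(-5/72, 7*sqrt(7)), Interval(-10/3, 3/44))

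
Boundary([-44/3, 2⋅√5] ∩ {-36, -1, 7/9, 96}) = {-1, 7/9}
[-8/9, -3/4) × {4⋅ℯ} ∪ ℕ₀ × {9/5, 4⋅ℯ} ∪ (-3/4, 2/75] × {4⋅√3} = (ℕ₀ × {9/5, 4⋅ℯ}) ∪ ([-8/9, -3/4) × {4⋅ℯ}) ∪ ((-3/4, 2/75] × {4⋅√3})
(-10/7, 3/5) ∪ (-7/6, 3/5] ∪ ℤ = ℤ ∪ (-10/7, 3/5]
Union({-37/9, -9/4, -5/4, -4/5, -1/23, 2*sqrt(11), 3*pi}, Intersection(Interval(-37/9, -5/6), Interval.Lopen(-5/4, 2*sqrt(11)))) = Union({-37/9, -9/4, -4/5, -1/23, 2*sqrt(11), 3*pi}, Interval(-5/4, -5/6))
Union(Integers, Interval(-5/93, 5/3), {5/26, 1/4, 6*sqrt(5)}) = Union({6*sqrt(5)}, Integers, Interval(-5/93, 5/3))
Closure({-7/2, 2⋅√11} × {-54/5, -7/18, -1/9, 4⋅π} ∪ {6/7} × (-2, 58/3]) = ({6/7} × [-2, 58/3]) ∪ ({-7/2, 2⋅√11} × {-54/5, -7/18, -1/9, 4⋅π})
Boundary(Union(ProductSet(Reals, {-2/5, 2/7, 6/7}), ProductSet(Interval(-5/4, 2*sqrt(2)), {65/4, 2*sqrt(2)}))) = Union(ProductSet(Interval(-5/4, 2*sqrt(2)), {65/4, 2*sqrt(2)}), ProductSet(Reals, {-2/5, 2/7, 6/7}))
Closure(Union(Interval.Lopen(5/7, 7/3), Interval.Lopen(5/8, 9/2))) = Interval(5/8, 9/2)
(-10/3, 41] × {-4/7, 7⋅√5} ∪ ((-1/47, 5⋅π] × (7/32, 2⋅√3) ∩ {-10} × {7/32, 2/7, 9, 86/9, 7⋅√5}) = (-10/3, 41] × {-4/7, 7⋅√5}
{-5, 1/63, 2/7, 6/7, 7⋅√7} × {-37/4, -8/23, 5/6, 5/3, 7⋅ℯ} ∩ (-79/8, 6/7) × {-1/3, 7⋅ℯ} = {-5, 1/63, 2/7} × {7⋅ℯ}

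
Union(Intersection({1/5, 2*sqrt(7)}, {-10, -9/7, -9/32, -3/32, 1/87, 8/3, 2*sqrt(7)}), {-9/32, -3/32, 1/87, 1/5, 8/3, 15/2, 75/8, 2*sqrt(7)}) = {-9/32, -3/32, 1/87, 1/5, 8/3, 15/2, 75/8, 2*sqrt(7)}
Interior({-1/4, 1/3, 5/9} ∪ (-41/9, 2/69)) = (-41/9, 2/69)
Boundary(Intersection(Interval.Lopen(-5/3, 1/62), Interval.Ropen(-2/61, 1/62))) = {-2/61, 1/62}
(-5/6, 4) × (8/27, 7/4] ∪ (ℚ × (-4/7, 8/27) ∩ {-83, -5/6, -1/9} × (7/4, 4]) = (-5/6, 4) × (8/27, 7/4]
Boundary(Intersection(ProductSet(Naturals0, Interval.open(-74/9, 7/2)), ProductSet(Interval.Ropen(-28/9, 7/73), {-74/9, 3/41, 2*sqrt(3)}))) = ProductSet(Range(0, 1, 1), {3/41, 2*sqrt(3)})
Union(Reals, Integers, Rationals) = Reals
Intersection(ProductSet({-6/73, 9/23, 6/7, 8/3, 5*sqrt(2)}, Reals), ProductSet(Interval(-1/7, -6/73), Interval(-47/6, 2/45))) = ProductSet({-6/73}, Interval(-47/6, 2/45))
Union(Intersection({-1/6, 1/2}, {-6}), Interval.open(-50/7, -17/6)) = Interval.open(-50/7, -17/6)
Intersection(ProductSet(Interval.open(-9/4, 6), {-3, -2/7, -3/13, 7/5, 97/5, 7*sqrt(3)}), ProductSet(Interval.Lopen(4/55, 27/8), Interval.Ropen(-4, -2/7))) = ProductSet(Interval.Lopen(4/55, 27/8), {-3})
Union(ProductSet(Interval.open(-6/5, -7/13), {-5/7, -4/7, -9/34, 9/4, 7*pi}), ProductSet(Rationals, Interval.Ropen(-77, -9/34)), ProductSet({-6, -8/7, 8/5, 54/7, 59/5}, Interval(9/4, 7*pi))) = Union(ProductSet({-6, -8/7, 8/5, 54/7, 59/5}, Interval(9/4, 7*pi)), ProductSet(Interval.open(-6/5, -7/13), {-5/7, -4/7, -9/34, 9/4, 7*pi}), ProductSet(Rationals, Interval.Ropen(-77, -9/34)))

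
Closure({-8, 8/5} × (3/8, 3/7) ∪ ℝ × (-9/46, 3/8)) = (ℝ × [-9/46, 3/8]) ∪ ({-8, 8/5} × [3/8, 3/7])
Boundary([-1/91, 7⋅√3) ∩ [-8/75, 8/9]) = {-1/91, 8/9}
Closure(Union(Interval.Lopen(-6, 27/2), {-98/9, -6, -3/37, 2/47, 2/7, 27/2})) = Union({-98/9}, Interval(-6, 27/2))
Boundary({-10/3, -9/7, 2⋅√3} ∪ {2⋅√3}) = {-10/3, -9/7, 2⋅√3}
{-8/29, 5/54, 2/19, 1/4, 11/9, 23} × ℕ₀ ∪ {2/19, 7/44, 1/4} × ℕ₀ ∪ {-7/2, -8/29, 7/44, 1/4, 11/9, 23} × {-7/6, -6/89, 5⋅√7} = ({-8/29, 5/54, 2/19, 7/44, 1/4, 11/9, 23} × ℕ₀) ∪ ({-7/2, -8/29, 7/44, 1/4, 11/9, 23} × {-7/6, -6/89, 5⋅√7})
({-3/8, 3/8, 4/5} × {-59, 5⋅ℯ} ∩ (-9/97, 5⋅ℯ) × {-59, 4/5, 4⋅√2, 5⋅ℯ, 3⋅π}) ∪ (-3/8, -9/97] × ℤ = ((-3/8, -9/97] × ℤ) ∪ ({3/8, 4/5} × {-59, 5⋅ℯ})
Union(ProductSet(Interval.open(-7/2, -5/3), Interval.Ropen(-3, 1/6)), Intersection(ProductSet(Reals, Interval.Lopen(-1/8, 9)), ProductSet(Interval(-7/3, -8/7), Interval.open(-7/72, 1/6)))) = Union(ProductSet(Interval.open(-7/2, -5/3), Interval.Ropen(-3, 1/6)), ProductSet(Interval(-7/3, -8/7), Interval.open(-7/72, 1/6)))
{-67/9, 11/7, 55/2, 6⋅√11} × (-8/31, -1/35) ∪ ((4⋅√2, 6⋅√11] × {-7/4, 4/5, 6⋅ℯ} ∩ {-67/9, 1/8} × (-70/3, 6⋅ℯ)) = {-67/9, 11/7, 55/2, 6⋅√11} × (-8/31, -1/35)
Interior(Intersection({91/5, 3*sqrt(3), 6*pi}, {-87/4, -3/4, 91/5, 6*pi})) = EmptySet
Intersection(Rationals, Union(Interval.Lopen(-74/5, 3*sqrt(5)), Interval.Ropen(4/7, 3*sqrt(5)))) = Intersection(Interval.Lopen(-74/5, 3*sqrt(5)), Rationals)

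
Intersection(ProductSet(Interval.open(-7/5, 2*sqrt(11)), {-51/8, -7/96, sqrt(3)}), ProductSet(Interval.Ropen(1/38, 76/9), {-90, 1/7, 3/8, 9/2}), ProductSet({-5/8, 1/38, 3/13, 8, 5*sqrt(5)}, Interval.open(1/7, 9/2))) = EmptySet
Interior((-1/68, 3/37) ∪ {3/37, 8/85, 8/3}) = (-1/68, 3/37)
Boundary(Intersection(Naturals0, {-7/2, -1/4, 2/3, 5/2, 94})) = {94}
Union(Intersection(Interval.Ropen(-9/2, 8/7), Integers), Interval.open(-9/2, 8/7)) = Union(Interval.open(-9/2, 8/7), Range(-4, 2, 1))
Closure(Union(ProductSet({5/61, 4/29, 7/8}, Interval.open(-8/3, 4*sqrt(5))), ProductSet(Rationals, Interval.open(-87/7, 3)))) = Union(ProductSet({5/61, 4/29, 7/8}, Interval(-8/3, 4*sqrt(5))), ProductSet(Reals, Interval(-87/7, 3)))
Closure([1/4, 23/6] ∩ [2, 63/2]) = [2, 23/6]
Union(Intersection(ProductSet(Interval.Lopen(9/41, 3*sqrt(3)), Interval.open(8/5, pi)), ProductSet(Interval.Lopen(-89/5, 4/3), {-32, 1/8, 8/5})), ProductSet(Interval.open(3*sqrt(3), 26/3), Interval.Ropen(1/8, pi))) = ProductSet(Interval.open(3*sqrt(3), 26/3), Interval.Ropen(1/8, pi))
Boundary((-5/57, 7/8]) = {-5/57, 7/8}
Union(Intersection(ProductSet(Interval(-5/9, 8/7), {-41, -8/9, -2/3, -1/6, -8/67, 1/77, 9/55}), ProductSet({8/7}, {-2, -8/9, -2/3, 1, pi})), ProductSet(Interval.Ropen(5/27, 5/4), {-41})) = Union(ProductSet({8/7}, {-8/9, -2/3}), ProductSet(Interval.Ropen(5/27, 5/4), {-41}))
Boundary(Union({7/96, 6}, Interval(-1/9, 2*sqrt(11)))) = {-1/9, 2*sqrt(11)}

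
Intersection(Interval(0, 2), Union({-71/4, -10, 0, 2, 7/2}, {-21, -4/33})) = {0, 2}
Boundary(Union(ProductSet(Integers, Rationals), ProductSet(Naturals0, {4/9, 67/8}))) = ProductSet(Integers, Reals)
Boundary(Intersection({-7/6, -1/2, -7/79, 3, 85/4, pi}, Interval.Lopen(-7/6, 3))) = {-1/2, -7/79, 3}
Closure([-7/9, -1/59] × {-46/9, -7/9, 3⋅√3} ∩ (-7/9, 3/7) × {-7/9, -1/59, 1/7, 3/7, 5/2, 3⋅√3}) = [-7/9, -1/59] × {-7/9, 3⋅√3}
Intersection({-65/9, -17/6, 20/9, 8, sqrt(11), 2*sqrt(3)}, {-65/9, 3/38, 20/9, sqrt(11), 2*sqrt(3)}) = {-65/9, 20/9, sqrt(11), 2*sqrt(3)}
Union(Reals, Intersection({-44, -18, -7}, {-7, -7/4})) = Reals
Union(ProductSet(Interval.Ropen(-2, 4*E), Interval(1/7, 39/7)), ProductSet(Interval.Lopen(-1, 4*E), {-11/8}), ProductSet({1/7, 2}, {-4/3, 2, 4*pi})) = Union(ProductSet({1/7, 2}, {-4/3, 2, 4*pi}), ProductSet(Interval.Ropen(-2, 4*E), Interval(1/7, 39/7)), ProductSet(Interval.Lopen(-1, 4*E), {-11/8}))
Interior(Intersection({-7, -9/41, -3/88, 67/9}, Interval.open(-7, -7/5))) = EmptySet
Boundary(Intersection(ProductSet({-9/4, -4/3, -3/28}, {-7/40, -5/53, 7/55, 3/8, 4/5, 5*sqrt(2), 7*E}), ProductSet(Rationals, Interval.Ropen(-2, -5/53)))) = ProductSet({-9/4, -4/3, -3/28}, {-7/40})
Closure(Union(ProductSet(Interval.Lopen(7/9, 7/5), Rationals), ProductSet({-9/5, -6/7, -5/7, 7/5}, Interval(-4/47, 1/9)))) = Union(ProductSet({-9/5, -6/7, -5/7, 7/5}, Interval(-4/47, 1/9)), ProductSet(Interval(7/9, 7/5), Reals))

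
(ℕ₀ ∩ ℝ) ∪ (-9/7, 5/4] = (-9/7, 5/4] ∪ ℕ₀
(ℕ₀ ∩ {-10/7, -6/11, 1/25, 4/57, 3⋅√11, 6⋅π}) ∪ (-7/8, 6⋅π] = (-7/8, 6⋅π]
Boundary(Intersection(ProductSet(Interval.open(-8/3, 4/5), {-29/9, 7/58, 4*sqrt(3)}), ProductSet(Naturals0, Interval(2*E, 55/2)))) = ProductSet(Range(0, 1, 1), {4*sqrt(3)})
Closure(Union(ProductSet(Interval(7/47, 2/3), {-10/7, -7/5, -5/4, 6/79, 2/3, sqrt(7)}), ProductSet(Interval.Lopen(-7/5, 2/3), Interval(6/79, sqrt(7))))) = Union(ProductSet(Interval(-7/5, 2/3), Interval(6/79, sqrt(7))), ProductSet(Interval(7/47, 2/3), {-10/7, -7/5, -5/4, 6/79, 2/3, sqrt(7)}))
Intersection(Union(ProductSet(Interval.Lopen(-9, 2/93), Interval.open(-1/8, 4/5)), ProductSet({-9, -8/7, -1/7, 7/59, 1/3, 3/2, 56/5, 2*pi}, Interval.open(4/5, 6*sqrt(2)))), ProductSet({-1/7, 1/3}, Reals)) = Union(ProductSet({-1/7}, Interval.open(-1/8, 4/5)), ProductSet({-1/7, 1/3}, Interval.open(4/5, 6*sqrt(2))))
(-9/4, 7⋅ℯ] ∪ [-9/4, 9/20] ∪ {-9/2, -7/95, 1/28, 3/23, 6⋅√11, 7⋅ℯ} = {-9/2, 6⋅√11} ∪ [-9/4, 7⋅ℯ]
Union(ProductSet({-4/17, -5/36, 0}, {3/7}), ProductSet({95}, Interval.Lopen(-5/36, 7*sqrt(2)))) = Union(ProductSet({95}, Interval.Lopen(-5/36, 7*sqrt(2))), ProductSet({-4/17, -5/36, 0}, {3/7}))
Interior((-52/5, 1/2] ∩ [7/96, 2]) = (7/96, 1/2)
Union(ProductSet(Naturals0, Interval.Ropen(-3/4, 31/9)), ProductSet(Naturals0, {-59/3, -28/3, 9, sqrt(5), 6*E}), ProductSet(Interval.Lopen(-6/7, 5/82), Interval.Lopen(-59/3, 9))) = Union(ProductSet(Interval.Lopen(-6/7, 5/82), Interval.Lopen(-59/3, 9)), ProductSet(Naturals0, Union({-59/3, -28/3, 9, 6*E}, Interval.Ropen(-3/4, 31/9))))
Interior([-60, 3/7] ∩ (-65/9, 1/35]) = (-65/9, 1/35)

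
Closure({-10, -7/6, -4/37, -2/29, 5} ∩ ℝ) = {-10, -7/6, -4/37, -2/29, 5}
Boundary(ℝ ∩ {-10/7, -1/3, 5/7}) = {-10/7, -1/3, 5/7}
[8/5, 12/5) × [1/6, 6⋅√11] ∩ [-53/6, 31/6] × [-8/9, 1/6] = [8/5, 12/5) × {1/6}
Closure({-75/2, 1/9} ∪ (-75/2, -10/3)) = [-75/2, -10/3] ∪ {1/9}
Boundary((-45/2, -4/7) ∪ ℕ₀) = {-45/2, -4/7} ∪ (ℕ₀ \ (-45/2, -4/7))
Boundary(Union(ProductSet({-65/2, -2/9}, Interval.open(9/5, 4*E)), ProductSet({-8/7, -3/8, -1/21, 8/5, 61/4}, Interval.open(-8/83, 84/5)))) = Union(ProductSet({-65/2, -2/9}, Interval(9/5, 4*E)), ProductSet({-8/7, -3/8, -1/21, 8/5, 61/4}, Interval(-8/83, 84/5)))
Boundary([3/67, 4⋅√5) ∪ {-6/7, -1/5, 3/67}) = {-6/7, -1/5, 3/67, 4⋅√5}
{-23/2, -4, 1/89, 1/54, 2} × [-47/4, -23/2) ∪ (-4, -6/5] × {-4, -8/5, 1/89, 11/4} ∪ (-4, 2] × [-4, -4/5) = ((-4, -6/5] × {-4, -8/5, 1/89, 11/4}) ∪ ((-4, 2] × [-4, -4/5)) ∪ ({-23/2, -4, 1/89, 1/54, 2} × [-47/4, -23/2))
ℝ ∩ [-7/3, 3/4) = [-7/3, 3/4)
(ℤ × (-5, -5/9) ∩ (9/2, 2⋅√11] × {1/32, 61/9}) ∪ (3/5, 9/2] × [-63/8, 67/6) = (3/5, 9/2] × [-63/8, 67/6)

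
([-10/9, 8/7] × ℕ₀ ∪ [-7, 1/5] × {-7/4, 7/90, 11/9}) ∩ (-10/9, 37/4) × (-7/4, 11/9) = ((-10/9, 1/5] × {7/90}) ∪ ((-10/9, 8/7] × {0, 1})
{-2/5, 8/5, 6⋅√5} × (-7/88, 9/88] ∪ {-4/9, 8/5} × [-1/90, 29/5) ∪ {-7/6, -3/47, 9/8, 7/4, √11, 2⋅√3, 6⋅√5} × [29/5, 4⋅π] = ({-4/9, 8/5} × [-1/90, 29/5)) ∪ ({-2/5, 8/5, 6⋅√5} × (-7/88, 9/88]) ∪ ({-7/6, -3/47, 9/8, 7/4, √11, 2⋅√3, 6⋅√5} × [29/5, 4⋅π])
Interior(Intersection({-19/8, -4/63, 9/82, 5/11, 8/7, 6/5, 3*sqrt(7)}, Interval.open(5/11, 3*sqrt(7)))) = EmptySet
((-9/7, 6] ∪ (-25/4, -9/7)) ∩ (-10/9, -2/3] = (-10/9, -2/3]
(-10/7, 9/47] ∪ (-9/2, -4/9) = (-9/2, 9/47]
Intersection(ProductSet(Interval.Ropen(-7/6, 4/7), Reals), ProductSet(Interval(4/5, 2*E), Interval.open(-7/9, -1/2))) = EmptySet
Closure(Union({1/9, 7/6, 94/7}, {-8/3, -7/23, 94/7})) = {-8/3, -7/23, 1/9, 7/6, 94/7}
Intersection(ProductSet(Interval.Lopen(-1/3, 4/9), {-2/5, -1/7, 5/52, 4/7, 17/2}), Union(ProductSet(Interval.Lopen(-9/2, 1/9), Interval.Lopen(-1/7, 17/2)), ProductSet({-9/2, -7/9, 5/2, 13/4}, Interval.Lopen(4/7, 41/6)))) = ProductSet(Interval.Lopen(-1/3, 1/9), {5/52, 4/7, 17/2})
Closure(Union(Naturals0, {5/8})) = Union({5/8}, Naturals0)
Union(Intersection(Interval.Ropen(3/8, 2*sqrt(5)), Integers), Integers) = Integers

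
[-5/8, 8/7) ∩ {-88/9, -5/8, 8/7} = {-5/8}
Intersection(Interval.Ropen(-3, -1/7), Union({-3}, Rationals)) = Intersection(Interval.Ropen(-3, -1/7), Rationals)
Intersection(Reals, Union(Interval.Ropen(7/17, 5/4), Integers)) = Union(Integers, Interval.Ropen(7/17, 5/4))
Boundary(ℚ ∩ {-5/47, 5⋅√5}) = {-5/47}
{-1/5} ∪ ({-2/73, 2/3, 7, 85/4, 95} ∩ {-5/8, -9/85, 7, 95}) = {-1/5, 7, 95}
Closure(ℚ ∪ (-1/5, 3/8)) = ℚ ∪ (-∞, ∞)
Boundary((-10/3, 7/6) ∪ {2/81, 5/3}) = {-10/3, 7/6, 5/3}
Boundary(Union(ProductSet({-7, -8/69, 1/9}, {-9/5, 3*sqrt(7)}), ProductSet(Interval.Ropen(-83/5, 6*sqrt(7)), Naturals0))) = Union(ProductSet({-7, -8/69, 1/9}, {-9/5, 3*sqrt(7)}), ProductSet(Interval(-83/5, 6*sqrt(7)), Naturals0))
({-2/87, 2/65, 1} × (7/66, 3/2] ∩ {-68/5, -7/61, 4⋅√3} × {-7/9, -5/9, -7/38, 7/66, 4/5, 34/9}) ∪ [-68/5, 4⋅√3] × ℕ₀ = [-68/5, 4⋅√3] × ℕ₀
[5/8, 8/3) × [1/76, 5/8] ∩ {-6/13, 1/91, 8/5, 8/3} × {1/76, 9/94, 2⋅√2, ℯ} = {8/5} × {1/76, 9/94}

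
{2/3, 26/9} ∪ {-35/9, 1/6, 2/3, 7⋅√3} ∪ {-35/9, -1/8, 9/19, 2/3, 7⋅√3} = {-35/9, -1/8, 1/6, 9/19, 2/3, 26/9, 7⋅√3}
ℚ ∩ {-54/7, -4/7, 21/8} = {-54/7, -4/7, 21/8}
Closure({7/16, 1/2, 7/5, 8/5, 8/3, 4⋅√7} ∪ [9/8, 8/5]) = {7/16, 1/2, 8/3, 4⋅√7} ∪ [9/8, 8/5]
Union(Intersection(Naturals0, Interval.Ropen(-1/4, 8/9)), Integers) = Integers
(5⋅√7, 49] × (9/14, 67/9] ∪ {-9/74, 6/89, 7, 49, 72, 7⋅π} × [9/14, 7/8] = ({-9/74, 6/89, 7, 49, 72, 7⋅π} × [9/14, 7/8]) ∪ ((5⋅√7, 49] × (9/14, 67/9])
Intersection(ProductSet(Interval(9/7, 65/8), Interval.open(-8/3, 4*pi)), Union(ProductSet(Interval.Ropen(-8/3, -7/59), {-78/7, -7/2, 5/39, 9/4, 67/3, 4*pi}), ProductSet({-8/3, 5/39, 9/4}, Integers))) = ProductSet({9/4}, Range(-2, 13, 1))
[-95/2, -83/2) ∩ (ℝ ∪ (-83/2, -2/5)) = [-95/2, -83/2)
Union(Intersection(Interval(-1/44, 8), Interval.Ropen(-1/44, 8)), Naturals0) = Union(Interval(-1/44, 8), Naturals0)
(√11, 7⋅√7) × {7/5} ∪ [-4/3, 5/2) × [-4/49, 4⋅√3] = ((√11, 7⋅√7) × {7/5}) ∪ ([-4/3, 5/2) × [-4/49, 4⋅√3])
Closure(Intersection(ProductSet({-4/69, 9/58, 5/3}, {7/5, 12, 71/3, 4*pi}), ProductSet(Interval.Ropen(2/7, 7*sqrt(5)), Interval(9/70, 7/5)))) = ProductSet({5/3}, {7/5})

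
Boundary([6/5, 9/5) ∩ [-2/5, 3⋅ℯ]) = {6/5, 9/5}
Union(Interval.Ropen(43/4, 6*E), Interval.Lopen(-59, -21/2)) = Union(Interval.Lopen(-59, -21/2), Interval.Ropen(43/4, 6*E))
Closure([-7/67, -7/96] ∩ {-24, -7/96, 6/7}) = {-7/96}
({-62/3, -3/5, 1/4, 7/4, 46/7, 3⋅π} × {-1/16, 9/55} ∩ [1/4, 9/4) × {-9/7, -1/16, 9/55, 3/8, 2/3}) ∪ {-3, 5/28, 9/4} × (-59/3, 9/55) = ({1/4, 7/4} × {-1/16, 9/55}) ∪ ({-3, 5/28, 9/4} × (-59/3, 9/55))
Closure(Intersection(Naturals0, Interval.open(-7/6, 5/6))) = Range(0, 1, 1)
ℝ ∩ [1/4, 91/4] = [1/4, 91/4]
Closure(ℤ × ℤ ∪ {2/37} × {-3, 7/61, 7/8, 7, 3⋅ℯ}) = (ℤ × ℤ) ∪ ({2/37} × {-3, 7/61, 7/8, 7, 3⋅ℯ})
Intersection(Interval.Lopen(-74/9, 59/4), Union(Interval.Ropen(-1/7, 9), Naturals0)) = Union(Interval(-1/7, 9), Range(0, 15, 1))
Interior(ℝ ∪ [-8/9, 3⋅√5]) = (-∞, ∞)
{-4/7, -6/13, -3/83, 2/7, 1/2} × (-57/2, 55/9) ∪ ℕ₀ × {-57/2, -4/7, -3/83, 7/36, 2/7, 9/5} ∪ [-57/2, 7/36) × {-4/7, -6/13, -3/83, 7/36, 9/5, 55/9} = (ℕ₀ × {-57/2, -4/7, -3/83, 7/36, 2/7, 9/5}) ∪ ({-4/7, -6/13, -3/83, 2/7, 1/2} × (-57/2, 55/9)) ∪ ([-57/2, 7/36) × {-4/7, -6/13, -3/83, 7/36, 9/5, 55/9})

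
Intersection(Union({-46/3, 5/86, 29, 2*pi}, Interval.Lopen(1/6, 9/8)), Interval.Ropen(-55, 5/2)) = Union({-46/3, 5/86}, Interval.Lopen(1/6, 9/8))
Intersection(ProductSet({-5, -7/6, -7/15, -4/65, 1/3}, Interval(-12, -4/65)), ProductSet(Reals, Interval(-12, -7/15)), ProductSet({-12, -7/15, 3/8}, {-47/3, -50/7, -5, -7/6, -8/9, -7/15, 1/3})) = ProductSet({-7/15}, {-50/7, -5, -7/6, -8/9, -7/15})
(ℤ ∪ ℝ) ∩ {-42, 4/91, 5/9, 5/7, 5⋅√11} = {-42, 4/91, 5/9, 5/7, 5⋅√11}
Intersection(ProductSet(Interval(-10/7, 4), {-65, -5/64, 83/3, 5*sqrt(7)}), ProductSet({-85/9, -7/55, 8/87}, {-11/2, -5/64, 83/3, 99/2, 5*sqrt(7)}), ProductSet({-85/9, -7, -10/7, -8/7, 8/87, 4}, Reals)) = ProductSet({8/87}, {-5/64, 83/3, 5*sqrt(7)})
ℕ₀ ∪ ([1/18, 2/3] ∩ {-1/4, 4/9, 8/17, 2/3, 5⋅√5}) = ℕ₀ ∪ {4/9, 8/17, 2/3}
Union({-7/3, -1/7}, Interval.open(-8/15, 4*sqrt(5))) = Union({-7/3}, Interval.open(-8/15, 4*sqrt(5)))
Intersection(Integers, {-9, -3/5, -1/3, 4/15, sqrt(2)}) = {-9}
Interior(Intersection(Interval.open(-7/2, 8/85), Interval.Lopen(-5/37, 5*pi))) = Interval.open(-5/37, 8/85)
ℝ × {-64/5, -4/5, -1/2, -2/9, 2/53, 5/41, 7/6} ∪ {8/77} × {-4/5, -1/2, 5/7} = ({8/77} × {-4/5, -1/2, 5/7}) ∪ (ℝ × {-64/5, -4/5, -1/2, -2/9, 2/53, 5/41, 7/6})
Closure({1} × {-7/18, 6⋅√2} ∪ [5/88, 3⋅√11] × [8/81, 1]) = ({1} × {-7/18, 6⋅√2}) ∪ ([5/88, 3⋅√11] × [8/81, 1])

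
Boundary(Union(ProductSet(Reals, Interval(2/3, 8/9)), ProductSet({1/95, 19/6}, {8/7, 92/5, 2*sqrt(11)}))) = Union(ProductSet({1/95, 19/6}, {8/7, 92/5, 2*sqrt(11)}), ProductSet(Reals, {2/3, 8/9}))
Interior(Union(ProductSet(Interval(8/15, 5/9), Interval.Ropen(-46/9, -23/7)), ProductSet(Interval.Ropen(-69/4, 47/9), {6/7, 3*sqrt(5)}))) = ProductSet(Interval.open(8/15, 5/9), Interval.open(-46/9, -23/7))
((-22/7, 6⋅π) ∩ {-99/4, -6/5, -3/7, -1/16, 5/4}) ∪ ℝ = ℝ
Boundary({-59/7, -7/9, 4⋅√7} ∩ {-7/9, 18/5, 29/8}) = {-7/9}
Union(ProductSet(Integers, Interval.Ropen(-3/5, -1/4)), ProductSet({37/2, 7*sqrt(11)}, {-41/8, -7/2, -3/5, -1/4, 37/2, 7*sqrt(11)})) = Union(ProductSet({37/2, 7*sqrt(11)}, {-41/8, -7/2, -3/5, -1/4, 37/2, 7*sqrt(11)}), ProductSet(Integers, Interval.Ropen(-3/5, -1/4)))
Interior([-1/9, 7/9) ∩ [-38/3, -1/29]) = (-1/9, -1/29)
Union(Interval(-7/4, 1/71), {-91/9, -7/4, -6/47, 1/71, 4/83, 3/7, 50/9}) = Union({-91/9, 4/83, 3/7, 50/9}, Interval(-7/4, 1/71))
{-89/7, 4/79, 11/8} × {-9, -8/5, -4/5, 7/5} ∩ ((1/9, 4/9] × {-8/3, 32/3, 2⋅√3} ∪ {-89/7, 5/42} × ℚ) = {-89/7} × {-9, -8/5, -4/5, 7/5}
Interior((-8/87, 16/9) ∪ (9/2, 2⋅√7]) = (-8/87, 16/9) ∪ (9/2, 2⋅√7)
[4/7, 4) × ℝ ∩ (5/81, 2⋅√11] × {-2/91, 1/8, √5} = [4/7, 4) × {-2/91, 1/8, √5}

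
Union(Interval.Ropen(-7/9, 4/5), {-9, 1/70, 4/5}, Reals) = Interval(-oo, oo)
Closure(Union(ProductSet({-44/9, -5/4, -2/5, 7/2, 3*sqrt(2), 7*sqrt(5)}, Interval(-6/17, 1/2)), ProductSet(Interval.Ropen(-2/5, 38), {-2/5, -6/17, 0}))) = Union(ProductSet({-44/9, -5/4, -2/5, 7/2, 3*sqrt(2), 7*sqrt(5)}, Interval(-6/17, 1/2)), ProductSet(Interval(-2/5, 38), {-2/5, -6/17, 0}))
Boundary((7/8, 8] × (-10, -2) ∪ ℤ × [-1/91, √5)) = ({7/8, 8} × [-10, -2]) ∪ (ℤ × [-1/91, √5]) ∪ ([7/8, 8] × {-10, -2})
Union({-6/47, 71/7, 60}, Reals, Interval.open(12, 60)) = Interval(-oo, oo)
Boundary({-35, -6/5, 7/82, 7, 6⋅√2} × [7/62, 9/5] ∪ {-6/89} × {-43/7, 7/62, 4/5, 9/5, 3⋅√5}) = ({-6/89} × {-43/7, 7/62, 4/5, 9/5, 3⋅√5}) ∪ ({-35, -6/5, 7/82, 7, 6⋅√2} × [7/62, 9/5])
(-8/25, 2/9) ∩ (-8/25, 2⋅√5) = (-8/25, 2/9)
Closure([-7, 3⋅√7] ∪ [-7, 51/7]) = [-7, 3⋅√7]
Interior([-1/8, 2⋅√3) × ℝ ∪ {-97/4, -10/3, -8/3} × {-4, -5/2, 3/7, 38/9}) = (-1/8, 2⋅√3) × ℝ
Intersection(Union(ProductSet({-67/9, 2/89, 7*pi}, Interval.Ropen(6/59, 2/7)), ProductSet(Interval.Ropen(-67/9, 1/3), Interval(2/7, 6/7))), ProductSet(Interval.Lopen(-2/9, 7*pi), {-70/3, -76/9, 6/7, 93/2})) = ProductSet(Interval.open(-2/9, 1/3), {6/7})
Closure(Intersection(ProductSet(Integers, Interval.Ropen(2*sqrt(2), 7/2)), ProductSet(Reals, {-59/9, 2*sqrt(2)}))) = ProductSet(Integers, {2*sqrt(2)})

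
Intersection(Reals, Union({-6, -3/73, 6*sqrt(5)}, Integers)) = Union({-3/73, 6*sqrt(5)}, Integers)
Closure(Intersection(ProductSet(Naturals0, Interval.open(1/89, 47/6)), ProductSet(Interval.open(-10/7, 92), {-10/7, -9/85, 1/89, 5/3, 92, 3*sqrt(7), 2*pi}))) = ProductSet(Range(0, 92, 1), {5/3, 2*pi})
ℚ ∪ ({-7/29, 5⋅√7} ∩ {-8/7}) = ℚ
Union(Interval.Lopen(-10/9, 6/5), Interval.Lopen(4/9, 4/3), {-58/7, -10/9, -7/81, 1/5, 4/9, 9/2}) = Union({-58/7, 9/2}, Interval(-10/9, 4/3))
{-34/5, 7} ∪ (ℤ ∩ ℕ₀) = {-34/5} ∪ ℕ₀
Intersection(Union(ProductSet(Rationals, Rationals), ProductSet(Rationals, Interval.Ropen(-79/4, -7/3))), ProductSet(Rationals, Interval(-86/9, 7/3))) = ProductSet(Rationals, Union(Intersection(Interval(-86/9, 7/3), Rationals), Interval(-86/9, -7/3)))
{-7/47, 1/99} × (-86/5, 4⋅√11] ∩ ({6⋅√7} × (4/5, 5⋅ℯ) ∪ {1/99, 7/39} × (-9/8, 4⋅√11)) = {1/99} × (-9/8, 4⋅√11)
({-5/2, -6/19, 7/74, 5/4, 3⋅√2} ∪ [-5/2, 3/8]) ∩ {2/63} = {2/63}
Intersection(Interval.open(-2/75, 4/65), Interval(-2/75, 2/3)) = Interval.open(-2/75, 4/65)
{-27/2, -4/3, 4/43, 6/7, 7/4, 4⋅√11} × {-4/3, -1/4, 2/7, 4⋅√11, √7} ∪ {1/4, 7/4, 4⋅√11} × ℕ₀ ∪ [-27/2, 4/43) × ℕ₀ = (([-27/2, 4/43) ∪ {1/4, 7/4, 4⋅√11}) × ℕ₀) ∪ ({-27/2, -4/3, 4/43, 6/7, 7/4, 4⋅√11} × {-4/3, -1/4, 2/7, 4⋅√11, √7})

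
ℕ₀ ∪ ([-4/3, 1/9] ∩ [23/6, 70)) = ℕ₀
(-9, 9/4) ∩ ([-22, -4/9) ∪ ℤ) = (-9, -4/9) ∪ {-8, -7, …, 2}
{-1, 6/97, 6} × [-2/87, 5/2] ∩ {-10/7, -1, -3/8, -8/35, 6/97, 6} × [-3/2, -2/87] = {-1, 6/97, 6} × {-2/87}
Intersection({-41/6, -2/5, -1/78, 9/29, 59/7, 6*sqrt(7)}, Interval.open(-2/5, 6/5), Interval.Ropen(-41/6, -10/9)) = EmptySet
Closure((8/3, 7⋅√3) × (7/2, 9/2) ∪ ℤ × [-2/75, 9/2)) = (ℤ × [-2/75, 9/2]) ∪ ({8/3, 7⋅√3} × [7/2, 9/2]) ∪ ([8/3, 7⋅√3] × {7/2, 9/2}) ∪ ((8/3, 7⋅√3) × (7/2, 9/2))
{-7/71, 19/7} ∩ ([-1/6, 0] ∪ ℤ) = {-7/71}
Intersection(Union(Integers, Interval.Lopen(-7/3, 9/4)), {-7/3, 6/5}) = {6/5}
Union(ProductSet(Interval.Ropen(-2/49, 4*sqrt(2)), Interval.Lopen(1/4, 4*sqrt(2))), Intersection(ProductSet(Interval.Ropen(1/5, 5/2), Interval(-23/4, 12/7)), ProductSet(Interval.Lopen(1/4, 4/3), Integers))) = Union(ProductSet(Interval.Ropen(-2/49, 4*sqrt(2)), Interval.Lopen(1/4, 4*sqrt(2))), ProductSet(Interval.Lopen(1/4, 4/3), Range(-5, 2, 1)))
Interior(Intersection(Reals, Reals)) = Reals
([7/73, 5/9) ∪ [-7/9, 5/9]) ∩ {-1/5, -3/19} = {-1/5, -3/19}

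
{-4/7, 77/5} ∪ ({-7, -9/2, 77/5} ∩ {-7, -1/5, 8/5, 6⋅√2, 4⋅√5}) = {-7, -4/7, 77/5}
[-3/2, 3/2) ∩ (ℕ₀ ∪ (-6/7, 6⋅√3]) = (-6/7, 3/2) ∪ {0, 1}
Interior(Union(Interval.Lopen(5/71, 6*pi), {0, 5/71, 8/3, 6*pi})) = Interval.open(5/71, 6*pi)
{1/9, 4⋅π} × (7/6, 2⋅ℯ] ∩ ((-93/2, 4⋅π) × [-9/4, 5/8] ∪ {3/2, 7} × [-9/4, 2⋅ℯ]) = ∅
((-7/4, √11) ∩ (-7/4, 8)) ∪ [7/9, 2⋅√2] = (-7/4, √11)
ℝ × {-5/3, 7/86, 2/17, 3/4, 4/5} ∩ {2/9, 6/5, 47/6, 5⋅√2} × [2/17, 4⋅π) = {2/9, 6/5, 47/6, 5⋅√2} × {2/17, 3/4, 4/5}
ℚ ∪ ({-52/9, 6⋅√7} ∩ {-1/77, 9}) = ℚ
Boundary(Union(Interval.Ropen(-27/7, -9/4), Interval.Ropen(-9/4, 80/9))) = {-27/7, 80/9}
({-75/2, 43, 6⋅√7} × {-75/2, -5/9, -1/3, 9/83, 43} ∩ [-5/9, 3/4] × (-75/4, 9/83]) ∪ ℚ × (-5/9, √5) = ℚ × (-5/9, √5)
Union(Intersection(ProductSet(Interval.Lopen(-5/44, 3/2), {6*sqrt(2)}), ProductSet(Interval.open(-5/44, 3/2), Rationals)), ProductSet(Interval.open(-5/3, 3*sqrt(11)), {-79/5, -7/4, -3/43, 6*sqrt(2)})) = ProductSet(Interval.open(-5/3, 3*sqrt(11)), {-79/5, -7/4, -3/43, 6*sqrt(2)})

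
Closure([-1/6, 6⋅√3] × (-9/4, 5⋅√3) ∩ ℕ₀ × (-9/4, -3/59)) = {0, 1, …, 10} × [-9/4, -3/59]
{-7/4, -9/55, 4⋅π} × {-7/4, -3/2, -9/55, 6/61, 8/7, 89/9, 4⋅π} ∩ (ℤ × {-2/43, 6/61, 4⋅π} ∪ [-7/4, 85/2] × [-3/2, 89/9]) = {-7/4, -9/55, 4⋅π} × {-3/2, -9/55, 6/61, 8/7, 89/9}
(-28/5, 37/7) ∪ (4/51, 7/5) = (-28/5, 37/7)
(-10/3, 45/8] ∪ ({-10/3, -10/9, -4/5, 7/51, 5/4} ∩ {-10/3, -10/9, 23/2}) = [-10/3, 45/8]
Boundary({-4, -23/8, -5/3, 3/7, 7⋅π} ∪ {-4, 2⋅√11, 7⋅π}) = {-4, -23/8, -5/3, 3/7, 2⋅√11, 7⋅π}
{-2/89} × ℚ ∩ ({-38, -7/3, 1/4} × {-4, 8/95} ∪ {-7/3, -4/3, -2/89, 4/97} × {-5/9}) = {-2/89} × {-5/9}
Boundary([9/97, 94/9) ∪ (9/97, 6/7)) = {9/97, 94/9}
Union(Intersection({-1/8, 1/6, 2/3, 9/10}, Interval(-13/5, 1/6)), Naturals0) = Union({-1/8, 1/6}, Naturals0)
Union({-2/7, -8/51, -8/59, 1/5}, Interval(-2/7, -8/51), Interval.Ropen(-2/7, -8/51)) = Union({-8/59, 1/5}, Interval(-2/7, -8/51))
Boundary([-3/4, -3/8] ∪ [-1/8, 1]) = {-3/4, -3/8, -1/8, 1}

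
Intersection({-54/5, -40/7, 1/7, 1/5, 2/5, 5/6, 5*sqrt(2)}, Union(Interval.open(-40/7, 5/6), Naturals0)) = {1/7, 1/5, 2/5}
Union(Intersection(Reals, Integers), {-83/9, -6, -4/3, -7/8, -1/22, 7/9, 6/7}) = Union({-83/9, -4/3, -7/8, -1/22, 7/9, 6/7}, Integers)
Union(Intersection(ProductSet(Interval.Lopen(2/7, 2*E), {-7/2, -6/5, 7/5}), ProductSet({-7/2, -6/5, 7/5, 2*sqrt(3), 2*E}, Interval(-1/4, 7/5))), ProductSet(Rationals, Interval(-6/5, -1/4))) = Union(ProductSet({7/5, 2*sqrt(3), 2*E}, {7/5}), ProductSet(Rationals, Interval(-6/5, -1/4)))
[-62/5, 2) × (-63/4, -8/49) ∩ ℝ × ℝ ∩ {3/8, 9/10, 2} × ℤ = {3/8, 9/10} × {-15, -14, …, -1}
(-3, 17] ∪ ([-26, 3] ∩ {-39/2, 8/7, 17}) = {-39/2} ∪ (-3, 17]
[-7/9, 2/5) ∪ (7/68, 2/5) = [-7/9, 2/5)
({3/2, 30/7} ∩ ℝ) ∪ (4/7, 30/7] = (4/7, 30/7]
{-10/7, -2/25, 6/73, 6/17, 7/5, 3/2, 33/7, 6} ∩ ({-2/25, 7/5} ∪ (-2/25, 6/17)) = {-2/25, 6/73, 7/5}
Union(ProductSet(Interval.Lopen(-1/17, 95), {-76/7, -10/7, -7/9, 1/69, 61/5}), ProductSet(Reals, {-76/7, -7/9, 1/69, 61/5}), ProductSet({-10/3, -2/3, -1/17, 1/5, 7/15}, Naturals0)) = Union(ProductSet({-10/3, -2/3, -1/17, 1/5, 7/15}, Naturals0), ProductSet(Interval.Lopen(-1/17, 95), {-76/7, -10/7, -7/9, 1/69, 61/5}), ProductSet(Reals, {-76/7, -7/9, 1/69, 61/5}))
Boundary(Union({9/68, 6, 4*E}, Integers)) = Union({9/68, 4*E}, Integers)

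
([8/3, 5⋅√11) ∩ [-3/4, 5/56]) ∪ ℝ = ℝ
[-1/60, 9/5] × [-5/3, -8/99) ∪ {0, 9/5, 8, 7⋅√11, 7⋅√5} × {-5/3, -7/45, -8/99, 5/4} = ([-1/60, 9/5] × [-5/3, -8/99)) ∪ ({0, 9/5, 8, 7⋅√11, 7⋅√5} × {-5/3, -7/45, -8/99, 5/4})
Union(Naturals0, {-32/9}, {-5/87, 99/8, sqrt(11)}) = Union({-32/9, -5/87, 99/8, sqrt(11)}, Naturals0)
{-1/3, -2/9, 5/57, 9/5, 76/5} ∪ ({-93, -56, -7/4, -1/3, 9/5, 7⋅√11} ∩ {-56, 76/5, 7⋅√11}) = {-56, -1/3, -2/9, 5/57, 9/5, 76/5, 7⋅√11}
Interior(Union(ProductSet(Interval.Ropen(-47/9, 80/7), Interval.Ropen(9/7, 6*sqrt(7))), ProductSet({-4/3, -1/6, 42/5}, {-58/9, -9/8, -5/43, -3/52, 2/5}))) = ProductSet(Interval.open(-47/9, 80/7), Interval.open(9/7, 6*sqrt(7)))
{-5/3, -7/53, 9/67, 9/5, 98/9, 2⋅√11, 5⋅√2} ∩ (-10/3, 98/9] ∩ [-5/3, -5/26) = {-5/3}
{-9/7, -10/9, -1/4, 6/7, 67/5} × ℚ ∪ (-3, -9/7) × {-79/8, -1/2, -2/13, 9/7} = ({-9/7, -10/9, -1/4, 6/7, 67/5} × ℚ) ∪ ((-3, -9/7) × {-79/8, -1/2, -2/13, 9/7})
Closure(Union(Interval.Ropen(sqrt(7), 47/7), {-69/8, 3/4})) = Union({-69/8, 3/4}, Interval(sqrt(7), 47/7))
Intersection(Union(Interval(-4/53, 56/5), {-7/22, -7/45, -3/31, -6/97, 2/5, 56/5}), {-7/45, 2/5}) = {-7/45, 2/5}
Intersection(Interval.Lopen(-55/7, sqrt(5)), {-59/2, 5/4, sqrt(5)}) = {5/4, sqrt(5)}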